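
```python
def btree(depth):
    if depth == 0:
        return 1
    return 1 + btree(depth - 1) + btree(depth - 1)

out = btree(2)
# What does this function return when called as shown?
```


btree(2)
= 1 + btree(1) + btree(1)
= 1 + 2 * btree(1)
btree(k) = 2^(k+1) - 1
btree(0) = 1
btree(1) = 3
btree(2) = 7
btree(2) = 2^3 - 1 = 7


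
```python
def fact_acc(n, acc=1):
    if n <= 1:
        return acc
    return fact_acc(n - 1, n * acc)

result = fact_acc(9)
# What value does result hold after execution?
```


fact_acc(9, 1)
= fact_acc(8, 9 * 1) = fact_acc(8, 9)
= fact_acc(7, 8 * 9) = fact_acc(7, 72)
= fact_acc(6, 7 * 72) = fact_acc(6, 504)
= fact_acc(5, 6 * 504) = fact_acc(5, 3024)
= fact_acc(4, 5 * 3024) = fact_acc(4, 15120)
= fact_acc(3, 4 * 15120) = fact_acc(3, 60480)
= fact_acc(2, 3 * 60480) = fact_acc(2, 181440)
= fact_acc(1, 2 * 181440) = fact_acc(1, 362880)
n <= 1, return acc = 362880


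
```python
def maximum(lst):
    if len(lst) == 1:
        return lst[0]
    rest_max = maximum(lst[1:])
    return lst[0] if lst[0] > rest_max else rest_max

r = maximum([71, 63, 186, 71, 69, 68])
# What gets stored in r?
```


maximum([71, 63, 186, 71, 69, 68])
= compare 71 with maximum([63, 186, 71, 69, 68])
= compare 63 with maximum([186, 71, 69, 68])
= compare 186 with maximum([71, 69, 68])
= compare 71 with maximum([69, 68])
= compare 69 with maximum([68])
Base: maximum([68]) = 68
compare 69 with 68: max = 69
compare 71 with 69: max = 71
compare 186 with 71: max = 186
compare 63 with 186: max = 186
compare 71 with 186: max = 186
= 186


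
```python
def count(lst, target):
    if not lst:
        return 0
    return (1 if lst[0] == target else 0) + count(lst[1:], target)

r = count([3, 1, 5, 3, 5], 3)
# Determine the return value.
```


count([3, 1, 5, 3, 5], 3)
lst[0]=3 == 3: 1 + count([1, 5, 3, 5], 3)
lst[0]=1 != 3: 0 + count([5, 3, 5], 3)
lst[0]=5 != 3: 0 + count([3, 5], 3)
lst[0]=3 == 3: 1 + count([5], 3)
lst[0]=5 != 3: 0 + count([], 3)
= 2


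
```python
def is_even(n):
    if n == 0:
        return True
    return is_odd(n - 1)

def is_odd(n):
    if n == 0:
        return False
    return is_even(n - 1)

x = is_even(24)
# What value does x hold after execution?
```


is_even(24)
= is_odd(23)
= is_even(22)
= is_odd(21)
= is_even(20)
= is_odd(19)
= is_even(18)
= is_odd(17)
= is_even(16)
= is_odd(15)
= is_even(14)
= is_odd(13)
= is_even(12)
= is_odd(11)
= is_even(10)
= is_odd(9)
= is_even(8)
= is_odd(7)
= is_even(6)
= is_odd(5)
= is_even(4)
= is_odd(3)
= is_even(2)
= is_odd(1)
= is_even(0)
n == 0: return True
= True


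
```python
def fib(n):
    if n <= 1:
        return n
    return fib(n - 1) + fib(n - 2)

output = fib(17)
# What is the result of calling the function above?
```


fib(17)
= fib(16) + fib(15)
= (fib(15) + fib(14)) + fib(15)
Computing bottom-up: fib(0)=0, fib(1)=1, fib(2)=1, fib(3)=2, fib(4)=3, fib(5)=5, fib(6)=8, fib(7)=13, fib(8)=21, fib(9)=34, fib(10)=55, fib(11)=89, fib(12)=144, fib(13)=233, fib(14)=377, fib(15)=610, fib(16)=987, fib(17)=1597
= 1597


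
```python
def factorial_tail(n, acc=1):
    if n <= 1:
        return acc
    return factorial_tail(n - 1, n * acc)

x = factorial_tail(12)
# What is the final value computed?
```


factorial_tail(12, 1)
= factorial_tail(11, 12 * 1) = factorial_tail(11, 12)
= factorial_tail(10, 11 * 12) = factorial_tail(10, 132)
= factorial_tail(9, 10 * 132) = factorial_tail(9, 1320)
= factorial_tail(8, 9 * 1320) = factorial_tail(8, 11880)
= factorial_tail(7, 8 * 11880) = factorial_tail(7, 95040)
= factorial_tail(6, 7 * 95040) = factorial_tail(6, 665280)
= factorial_tail(5, 6 * 665280) = factorial_tail(5, 3991680)
= factorial_tail(4, 5 * 3991680) = factorial_tail(4, 19958400)
= factorial_tail(3, 4 * 19958400) = factorial_tail(3, 79833600)
= factorial_tail(2, 3 * 79833600) = factorial_tail(2, 239500800)
= factorial_tail(1, 2 * 239500800) = factorial_tail(1, 479001600)
n <= 1, return acc = 479001600


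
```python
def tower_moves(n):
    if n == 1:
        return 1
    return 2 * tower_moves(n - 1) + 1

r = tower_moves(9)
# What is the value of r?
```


tower_moves(9)
= 2 * tower_moves(8) + 1
= 2 * (2 * tower_moves(7) + 1) + 1
= 2 * (2 * (2 * tower_moves(6) + 1) + 1) + 1
= 2 * (2 * (2 * (2 * tower_moves(5) + 1) + 1) + 1) + 1
= 2 * (2 * (2 * (2 * (2 * tower_moves(4) + 1) + 1) + 1) + 1) + 1
= 2 * (2 * (2 * (2 * (2 * (2 * tower_moves(3) + 1) + 1) + 1) + 1) + 1) + 1
= 2 * (2 * (2 * (2 * (2 * (2 * (2 * tower_moves(2) + 1) + 1) + 1) + 1) + 1) + 1) + 1
= 2 * (2 * (2 * (2 * (2 * (2 * (2 * (2 * tower_moves(1) + 1) + 1) + 1) + 1) + 1) + 1) + 1) + 1
Now compute bottom-up:
tower_moves(1) = 1
tower_moves(2) = 2 * 1 + 1 = 3
tower_moves(3) = 2 * 3 + 1 = 7
tower_moves(4) = 2 * 7 + 1 = 15
tower_moves(5) = 2 * 15 + 1 = 31
tower_moves(6) = 2 * 31 + 1 = 63
tower_moves(7) = 2 * 63 + 1 = 127
tower_moves(8) = 2 * 127 + 1 = 255
tower_moves(9) = 2 * 255 + 1 = 511
= 511


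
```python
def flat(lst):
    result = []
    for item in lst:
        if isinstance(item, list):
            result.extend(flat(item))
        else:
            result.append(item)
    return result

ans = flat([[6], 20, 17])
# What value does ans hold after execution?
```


flat([[6], 20, 17])
Processing each element:
  [6] is a list -> flat recursively -> [6]
  20 is not a list -> append 20
  17 is not a list -> append 17
= [6, 20, 17]


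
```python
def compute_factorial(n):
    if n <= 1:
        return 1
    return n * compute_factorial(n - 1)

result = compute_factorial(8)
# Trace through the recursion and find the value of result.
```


compute_factorial(8)
= 8 * compute_factorial(7)
= 8 * 7 * compute_factorial(6)
= 8 * 7 * 6 * compute_factorial(5)
= 8 * 7 * 6 * 5 * compute_factorial(4)
= 8 * 7 * 6 * 5 * 4 * compute_factorial(3)
= 8 * 7 * 6 * 5 * 4 * 3 * compute_factorial(2)
= 8 * 7 * 6 * 5 * 4 * 3 * 2 * compute_factorial(1)
= 8 * 7 * 6 * 5 * 4 * 3 * 2 * 1
= 40320


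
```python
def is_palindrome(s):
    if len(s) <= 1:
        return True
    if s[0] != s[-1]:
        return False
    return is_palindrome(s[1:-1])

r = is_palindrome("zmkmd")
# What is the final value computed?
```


is_palindrome("zmkmd")
"zmkmd": s[0]='z' != s[-1]='d' -> False
= False


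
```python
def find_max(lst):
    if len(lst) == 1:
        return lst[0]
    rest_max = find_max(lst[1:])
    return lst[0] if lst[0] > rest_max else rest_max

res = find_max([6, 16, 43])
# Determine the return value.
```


find_max([6, 16, 43])
= compare 6 with find_max([16, 43])
= compare 16 with find_max([43])
Base: find_max([43]) = 43
compare 16 with 43: max = 43
compare 6 with 43: max = 43
= 43


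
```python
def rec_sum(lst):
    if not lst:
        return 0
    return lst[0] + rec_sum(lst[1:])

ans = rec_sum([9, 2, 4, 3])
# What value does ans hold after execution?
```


rec_sum([9, 2, 4, 3])
= 9 + rec_sum([2, 4, 3])
= 9 + 2 + rec_sum([4, 3])
= 9 + 2 + 4 + rec_sum([3])
= 9 + 2 + 4 + 3 + rec_sum([])
= 9 + 2 + 4 + 3 + 0
= 18


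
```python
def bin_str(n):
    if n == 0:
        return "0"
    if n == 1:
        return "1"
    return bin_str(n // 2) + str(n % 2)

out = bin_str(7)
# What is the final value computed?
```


bin_str(7)
= bin_str(3) + "1"
= bin_str(1) + "1" + "1"
= "1" + "1" + "1"
= "111"


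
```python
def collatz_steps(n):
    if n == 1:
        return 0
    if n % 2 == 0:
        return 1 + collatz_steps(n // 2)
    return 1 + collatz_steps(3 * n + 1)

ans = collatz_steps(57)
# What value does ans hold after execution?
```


collatz_steps(57)
57 is odd -> 3*57+1 = 172 -> collatz_steps(172)
172 is even -> collatz_steps(86)
86 is even -> collatz_steps(43)
43 is odd -> 3*43+1 = 130 -> collatz_steps(130)
130 is even -> collatz_steps(65)
65 is odd -> 3*65+1 = 196 -> collatz_steps(196)
196 is even -> collatz_steps(98)
98 is even -> collatz_steps(49)
49 is odd -> 3*49+1 = 148 -> collatz_steps(148)
148 is even -> collatz_steps(74)
74 is even -> collatz_steps(37)
37 is odd -> 3*37+1 = 112 -> collatz_steps(112)
112 is even -> collatz_steps(56)
56 is even -> collatz_steps(28)
28 is even -> collatz_steps(14)
14 is even -> collatz_steps(7)
7 is odd -> 3*7+1 = 22 -> collatz_steps(22)
22 is even -> collatz_steps(11)
11 is odd -> 3*11+1 = 34 -> collatz_steps(34)
34 is even -> collatz_steps(17)
17 is odd -> 3*17+1 = 52 -> collatz_steps(52)
52 is even -> collatz_steps(26)
26 is even -> collatz_steps(13)
13 is odd -> 3*13+1 = 40 -> collatz_steps(40)
40 is even -> collatz_steps(20)
20 is even -> collatz_steps(10)
10 is even -> collatz_steps(5)
5 is odd -> 3*5+1 = 16 -> collatz_steps(16)
16 is even -> collatz_steps(8)
8 is even -> collatz_steps(4)
4 is even -> collatz_steps(2)
2 is even -> collatz_steps(1)
Reached 1 after 32 steps
= 32


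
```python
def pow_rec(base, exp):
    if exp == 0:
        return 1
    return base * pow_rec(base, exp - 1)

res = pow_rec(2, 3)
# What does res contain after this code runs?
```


pow_rec(2, 3)
= 2 * pow_rec(2, 2)
= 2 * 2 * pow_rec(2, 1)
= 2 * 2 * 2 * pow_rec(2, 0)
= 2 * 2 * 2 * 1
= 8


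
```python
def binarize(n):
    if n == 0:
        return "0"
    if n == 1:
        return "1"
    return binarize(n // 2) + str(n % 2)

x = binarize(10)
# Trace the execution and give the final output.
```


binarize(10)
= binarize(5) + "0"
= binarize(2) + "1" + "0"
= binarize(1) + "0" + "1" + "0"
= "1" + "0" + "1" + "0"
= "1010"


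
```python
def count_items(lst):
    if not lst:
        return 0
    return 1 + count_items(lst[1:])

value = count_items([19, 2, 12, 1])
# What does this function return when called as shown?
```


count_items([19, 2, 12, 1])
= 1 + count_items([2, 12, 1])
= 1 + 1 + count_items([12, 1])
= 1 + 1 + 1 + count_items([1])
= 1 + 1 + 1 + 1 + count_items([])
= 1 + 1 + 1 + 1 + 0
= 4


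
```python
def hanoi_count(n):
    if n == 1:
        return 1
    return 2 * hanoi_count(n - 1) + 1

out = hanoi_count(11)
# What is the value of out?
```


hanoi_count(11)
= 2 * hanoi_count(10) + 1
= 2 * (2 * hanoi_count(9) + 1) + 1
= 2 * (2 * (2 * hanoi_count(8) + 1) + 1) + 1
= 2 * (2 * (2 * (2 * hanoi_count(7) + 1) + 1) + 1) + 1
= 2 * (2 * (2 * (2 * (2 * hanoi_count(6) + 1) + 1) + 1) + 1) + 1
= 2 * (2 * (2 * (2 * (2 * (2 * hanoi_count(5) + 1) + 1) + 1) + 1) + 1) + 1
= 2 * (2 * (2 * (2 * (2 * (2 * (2 * hanoi_count(4) + 1) + 1) + 1) + 1) + 1) + 1) + 1
= 2 * (2 * (2 * (2 * (2 * (2 * (2 * (2 * hanoi_count(3) + 1) + 1) + 1) + 1) + 1) + 1) + 1) + 1
= 2 * (2 * (2 * (2 * (2 * (2 * (2 * (2 * (2 * hanoi_count(2) + 1) + 1) + 1) + 1) + 1) + 1) + 1) + 1) + 1
= 2 * (2 * (2 * (2 * (2 * (2 * (2 * (2 * (2 * (2 * hanoi_count(1) + 1) + 1) + 1) + 1) + 1) + 1) + 1) + 1) + 1) + 1
Now compute bottom-up:
hanoi_count(1) = 1
hanoi_count(2) = 2 * 1 + 1 = 3
hanoi_count(3) = 2 * 3 + 1 = 7
hanoi_count(4) = 2 * 7 + 1 = 15
hanoi_count(5) = 2 * 15 + 1 = 31
hanoi_count(6) = 2 * 31 + 1 = 63
hanoi_count(7) = 2 * 63 + 1 = 127
hanoi_count(8) = 2 * 127 + 1 = 255
hanoi_count(9) = 2 * 255 + 1 = 511
hanoi_count(10) = 2 * 511 + 1 = 1023
hanoi_count(11) = 2 * 1023 + 1 = 2047
= 2047


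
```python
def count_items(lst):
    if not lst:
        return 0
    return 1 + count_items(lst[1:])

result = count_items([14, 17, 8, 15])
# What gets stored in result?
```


count_items([14, 17, 8, 15])
= 1 + count_items([17, 8, 15])
= 1 + 1 + count_items([8, 15])
= 1 + 1 + 1 + count_items([15])
= 1 + 1 + 1 + 1 + count_items([])
= 1 + 1 + 1 + 1 + 0
= 4


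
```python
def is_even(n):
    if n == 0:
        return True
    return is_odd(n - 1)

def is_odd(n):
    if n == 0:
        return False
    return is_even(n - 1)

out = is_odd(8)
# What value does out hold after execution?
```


is_odd(8)
= is_even(7)
= is_odd(6)
= is_even(5)
= is_odd(4)
= is_even(3)
= is_odd(2)
= is_even(1)
= is_odd(0)
n == 0: return False
= False


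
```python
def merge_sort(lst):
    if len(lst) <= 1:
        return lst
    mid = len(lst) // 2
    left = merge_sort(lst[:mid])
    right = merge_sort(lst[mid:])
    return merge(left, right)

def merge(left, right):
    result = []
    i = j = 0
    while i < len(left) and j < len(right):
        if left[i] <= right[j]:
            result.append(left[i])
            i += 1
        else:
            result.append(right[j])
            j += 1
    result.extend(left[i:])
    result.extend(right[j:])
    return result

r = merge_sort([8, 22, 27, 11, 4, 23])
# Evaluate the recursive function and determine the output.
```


merge_sort([8, 22, 27, 11, 4, 23])
Split into [8, 22, 27] and [11, 4, 23]
Left sorted: [8, 22, 27]
Right sorted: [4, 11, 23]
Merge [8, 22, 27] and [4, 11, 23]
= [4, 8, 11, 22, 23, 27]


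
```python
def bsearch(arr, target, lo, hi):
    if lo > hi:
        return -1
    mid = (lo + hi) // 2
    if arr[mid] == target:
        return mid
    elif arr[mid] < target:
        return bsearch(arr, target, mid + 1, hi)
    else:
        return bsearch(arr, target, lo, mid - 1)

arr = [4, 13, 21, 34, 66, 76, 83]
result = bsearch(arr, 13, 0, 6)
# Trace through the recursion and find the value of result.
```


bsearch(arr, 13, 0, 6)
lo=0, hi=6, mid=3, arr[mid]=34
34 > 13, search left half
lo=0, hi=2, mid=1, arr[mid]=13
arr[1] == 13, found at index 1
= 1


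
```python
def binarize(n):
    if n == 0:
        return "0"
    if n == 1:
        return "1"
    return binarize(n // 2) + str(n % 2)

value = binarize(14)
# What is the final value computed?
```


binarize(14)
= binarize(7) + "0"
= binarize(3) + "1" + "0"
= binarize(1) + "1" + "1" + "0"
= "1" + "1" + "1" + "0"
= "1110"


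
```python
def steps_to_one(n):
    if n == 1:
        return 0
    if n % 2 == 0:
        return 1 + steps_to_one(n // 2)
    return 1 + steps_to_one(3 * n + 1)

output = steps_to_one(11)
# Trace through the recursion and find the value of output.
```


steps_to_one(11)
11 is odd -> 3*11+1 = 34 -> steps_to_one(34)
34 is even -> steps_to_one(17)
17 is odd -> 3*17+1 = 52 -> steps_to_one(52)
52 is even -> steps_to_one(26)
26 is even -> steps_to_one(13)
13 is odd -> 3*13+1 = 40 -> steps_to_one(40)
40 is even -> steps_to_one(20)
20 is even -> steps_to_one(10)
10 is even -> steps_to_one(5)
5 is odd -> 3*5+1 = 16 -> steps_to_one(16)
16 is even -> steps_to_one(8)
8 is even -> steps_to_one(4)
4 is even -> steps_to_one(2)
2 is even -> steps_to_one(1)
Reached 1 after 14 steps
= 14


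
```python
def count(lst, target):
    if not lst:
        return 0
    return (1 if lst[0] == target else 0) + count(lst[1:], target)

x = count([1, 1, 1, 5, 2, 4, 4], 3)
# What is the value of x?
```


count([1, 1, 1, 5, 2, 4, 4], 3)
lst[0]=1 != 3: 0 + count([1, 1, 5, 2, 4, 4], 3)
lst[0]=1 != 3: 0 + count([1, 5, 2, 4, 4], 3)
lst[0]=1 != 3: 0 + count([5, 2, 4, 4], 3)
lst[0]=5 != 3: 0 + count([2, 4, 4], 3)
lst[0]=2 != 3: 0 + count([4, 4], 3)
lst[0]=4 != 3: 0 + count([4], 3)
lst[0]=4 != 3: 0 + count([], 3)
= 0


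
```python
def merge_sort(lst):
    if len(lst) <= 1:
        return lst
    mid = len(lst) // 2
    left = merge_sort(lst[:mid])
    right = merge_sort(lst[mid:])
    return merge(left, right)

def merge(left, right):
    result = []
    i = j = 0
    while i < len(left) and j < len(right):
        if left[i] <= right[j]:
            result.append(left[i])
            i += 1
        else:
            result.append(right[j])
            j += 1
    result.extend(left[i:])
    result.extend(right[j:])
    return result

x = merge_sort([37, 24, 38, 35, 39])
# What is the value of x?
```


merge_sort([37, 24, 38, 35, 39])
Split into [37, 24] and [38, 35, 39]
Left sorted: [24, 37]
Right sorted: [35, 38, 39]
Merge [24, 37] and [35, 38, 39]
= [24, 35, 37, 38, 39]


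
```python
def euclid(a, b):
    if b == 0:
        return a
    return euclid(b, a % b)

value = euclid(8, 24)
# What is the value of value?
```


euclid(8, 24)
= euclid(24, 8 % 24) = euclid(24, 8)
= euclid(8, 24 % 8) = euclid(8, 0)
b == 0, return a = 8


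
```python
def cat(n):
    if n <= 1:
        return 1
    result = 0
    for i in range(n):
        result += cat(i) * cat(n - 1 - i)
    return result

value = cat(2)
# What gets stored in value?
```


cat(2)
= sum of cat(i) * cat(2-1-i) for i in 0..1
  cat(0)*cat(1) = 1*1 = 1
  cat(1)*cat(0) = 1*1 = 1
= 1 + 1
= 2


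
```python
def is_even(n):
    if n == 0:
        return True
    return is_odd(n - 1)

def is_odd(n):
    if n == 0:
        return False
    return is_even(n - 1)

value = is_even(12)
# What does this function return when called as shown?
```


is_even(12)
= is_odd(11)
= is_even(10)
= is_odd(9)
= is_even(8)
= is_odd(7)
= is_even(6)
= is_odd(5)
= is_even(4)
= is_odd(3)
= is_even(2)
= is_odd(1)
= is_even(0)
n == 0: return True
= True


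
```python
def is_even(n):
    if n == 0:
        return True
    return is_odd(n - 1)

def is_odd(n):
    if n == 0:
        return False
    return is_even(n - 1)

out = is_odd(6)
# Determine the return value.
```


is_odd(6)
= is_even(5)
= is_odd(4)
= is_even(3)
= is_odd(2)
= is_even(1)
= is_odd(0)
n == 0: return False
= False


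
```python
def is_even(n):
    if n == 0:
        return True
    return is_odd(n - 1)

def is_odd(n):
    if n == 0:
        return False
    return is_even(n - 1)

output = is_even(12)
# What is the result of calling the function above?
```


is_even(12)
= is_odd(11)
= is_even(10)
= is_odd(9)
= is_even(8)
= is_odd(7)
= is_even(6)
= is_odd(5)
= is_even(4)
= is_odd(3)
= is_even(2)
= is_odd(1)
= is_even(0)
n == 0: return True
= True


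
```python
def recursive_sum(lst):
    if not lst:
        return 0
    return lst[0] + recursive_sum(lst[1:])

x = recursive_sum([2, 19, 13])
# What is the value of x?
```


recursive_sum([2, 19, 13])
= 2 + recursive_sum([19, 13])
= 2 + 19 + recursive_sum([13])
= 2 + 19 + 13 + recursive_sum([])
= 2 + 19 + 13 + 0
= 34


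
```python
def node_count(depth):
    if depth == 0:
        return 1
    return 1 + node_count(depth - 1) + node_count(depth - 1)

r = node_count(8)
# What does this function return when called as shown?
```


node_count(8)
= 1 + node_count(7) + node_count(7)
= 1 + 2 * node_count(7)
node_count(k) = 2^(k+1) - 1
node_count(0) = 1
node_count(1) = 3
node_count(2) = 7
node_count(3) = 15
node_count(4) = 31
node_count(8) = 2^9 - 1 = 511


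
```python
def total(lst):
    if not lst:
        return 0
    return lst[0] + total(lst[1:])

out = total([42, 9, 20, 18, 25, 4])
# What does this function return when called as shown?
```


total([42, 9, 20, 18, 25, 4])
= 42 + total([9, 20, 18, 25, 4])
= 42 + 9 + total([20, 18, 25, 4])
= 42 + 9 + 20 + total([18, 25, 4])
= 42 + 9 + 20 + 18 + total([25, 4])
= 42 + 9 + 20 + 18 + 25 + total([4])
= 42 + 9 + 20 + 18 + 25 + 4 + total([])
= 42 + 9 + 20 + 18 + 25 + 4 + 0
= 118


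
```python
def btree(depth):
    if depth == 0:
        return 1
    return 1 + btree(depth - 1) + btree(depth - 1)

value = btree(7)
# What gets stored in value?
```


btree(7)
= 1 + btree(6) + btree(6)
= 1 + 2 * btree(6)
btree(k) = 2^(k+1) - 1
btree(0) = 1
btree(1) = 3
btree(2) = 7
btree(3) = 15
btree(4) = 31
btree(7) = 2^8 - 1 = 255


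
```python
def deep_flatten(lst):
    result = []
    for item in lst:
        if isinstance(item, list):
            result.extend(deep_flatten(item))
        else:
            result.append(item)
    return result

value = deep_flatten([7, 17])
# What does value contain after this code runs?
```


deep_flatten([7, 17])
Processing each element:
  7 is not a list -> append 7
  17 is not a list -> append 17
= [7, 17]


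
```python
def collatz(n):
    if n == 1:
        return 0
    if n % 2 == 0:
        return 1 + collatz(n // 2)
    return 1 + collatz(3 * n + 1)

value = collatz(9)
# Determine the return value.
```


collatz(9)
9 is odd -> 3*9+1 = 28 -> collatz(28)
28 is even -> collatz(14)
14 is even -> collatz(7)
7 is odd -> 3*7+1 = 22 -> collatz(22)
22 is even -> collatz(11)
11 is odd -> 3*11+1 = 34 -> collatz(34)
34 is even -> collatz(17)
17 is odd -> 3*17+1 = 52 -> collatz(52)
52 is even -> collatz(26)
26 is even -> collatz(13)
13 is odd -> 3*13+1 = 40 -> collatz(40)
40 is even -> collatz(20)
20 is even -> collatz(10)
10 is even -> collatz(5)
5 is odd -> 3*5+1 = 16 -> collatz(16)
16 is even -> collatz(8)
8 is even -> collatz(4)
4 is even -> collatz(2)
2 is even -> collatz(1)
Reached 1 after 19 steps
= 19


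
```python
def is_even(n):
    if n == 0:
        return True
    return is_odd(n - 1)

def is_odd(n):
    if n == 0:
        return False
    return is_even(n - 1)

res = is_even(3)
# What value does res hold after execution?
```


is_even(3)
= is_odd(2)
= is_even(1)
= is_odd(0)
n == 0: return False
= False


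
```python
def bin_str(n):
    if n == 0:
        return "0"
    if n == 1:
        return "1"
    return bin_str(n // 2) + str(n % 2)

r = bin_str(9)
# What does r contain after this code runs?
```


bin_str(9)
= bin_str(4) + "1"
= bin_str(2) + "0" + "1"
= bin_str(1) + "0" + "0" + "1"
= "1" + "0" + "0" + "1"
= "1001"


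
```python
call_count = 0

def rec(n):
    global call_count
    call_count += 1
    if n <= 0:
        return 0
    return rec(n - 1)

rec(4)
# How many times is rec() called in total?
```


rec(4) calls rec(3) calls ... calls rec(0)
Total calls: 4 + 1 (for base case) = 5


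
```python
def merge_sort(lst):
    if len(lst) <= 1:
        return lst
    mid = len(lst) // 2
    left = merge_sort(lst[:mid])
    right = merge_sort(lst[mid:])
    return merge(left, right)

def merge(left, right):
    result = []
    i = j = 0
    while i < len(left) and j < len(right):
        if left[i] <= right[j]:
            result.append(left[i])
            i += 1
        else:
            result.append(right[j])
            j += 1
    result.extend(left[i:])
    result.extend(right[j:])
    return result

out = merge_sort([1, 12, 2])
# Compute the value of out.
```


merge_sort([1, 12, 2])
Split into [1] and [12, 2]
Left sorted: [1]
Right sorted: [2, 12]
Merge [1] and [2, 12]
= [1, 2, 12]


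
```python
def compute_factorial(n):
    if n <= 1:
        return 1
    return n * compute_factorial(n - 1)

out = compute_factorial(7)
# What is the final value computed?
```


compute_factorial(7)
= 7 * compute_factorial(6)
= 7 * 6 * compute_factorial(5)
= 7 * 6 * 5 * compute_factorial(4)
= 7 * 6 * 5 * 4 * compute_factorial(3)
= 7 * 6 * 5 * 4 * 3 * compute_factorial(2)
= 7 * 6 * 5 * 4 * 3 * 2 * compute_factorial(1)
= 7 * 6 * 5 * 4 * 3 * 2 * 1
= 5040


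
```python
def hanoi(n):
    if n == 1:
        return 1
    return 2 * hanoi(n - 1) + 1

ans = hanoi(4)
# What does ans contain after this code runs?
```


hanoi(4)
= 2 * hanoi(3) + 1
= 2 * (2 * hanoi(2) + 1) + 1
= 2 * (2 * (2 * hanoi(1) + 1) + 1) + 1
Now compute bottom-up:
hanoi(1) = 1
hanoi(2) = 2 * 1 + 1 = 3
hanoi(3) = 2 * 3 + 1 = 7
hanoi(4) = 2 * 7 + 1 = 15
= 15


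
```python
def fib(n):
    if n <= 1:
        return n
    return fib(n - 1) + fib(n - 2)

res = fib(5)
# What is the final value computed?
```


fib(5)
= fib(4) + fib(3)
= (fib(3) + fib(2)) + fib(3)
Computing bottom-up: fib(0)=0, fib(1)=1, fib(2)=1, fib(3)=2, fib(4)=3, fib(5)=5
= 5


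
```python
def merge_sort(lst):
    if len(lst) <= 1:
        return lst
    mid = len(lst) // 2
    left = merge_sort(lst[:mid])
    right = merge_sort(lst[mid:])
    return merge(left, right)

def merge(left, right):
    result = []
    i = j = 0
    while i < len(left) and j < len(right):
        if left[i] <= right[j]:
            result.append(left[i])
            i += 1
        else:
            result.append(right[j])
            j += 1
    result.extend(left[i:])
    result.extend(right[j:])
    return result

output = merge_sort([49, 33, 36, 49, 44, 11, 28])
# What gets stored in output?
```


merge_sort([49, 33, 36, 49, 44, 11, 28])
Split into [49, 33, 36] and [49, 44, 11, 28]
Left sorted: [33, 36, 49]
Right sorted: [11, 28, 44, 49]
Merge [33, 36, 49] and [11, 28, 44, 49]
= [11, 28, 33, 36, 44, 49, 49]


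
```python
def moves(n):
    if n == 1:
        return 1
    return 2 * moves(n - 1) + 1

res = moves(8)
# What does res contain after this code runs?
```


moves(8)
= 2 * moves(7) + 1
= 2 * (2 * moves(6) + 1) + 1
= 2 * (2 * (2 * moves(5) + 1) + 1) + 1
= 2 * (2 * (2 * (2 * moves(4) + 1) + 1) + 1) + 1
= 2 * (2 * (2 * (2 * (2 * moves(3) + 1) + 1) + 1) + 1) + 1
= 2 * (2 * (2 * (2 * (2 * (2 * moves(2) + 1) + 1) + 1) + 1) + 1) + 1
= 2 * (2 * (2 * (2 * (2 * (2 * (2 * moves(1) + 1) + 1) + 1) + 1) + 1) + 1) + 1
Now compute bottom-up:
moves(1) = 1
moves(2) = 2 * 1 + 1 = 3
moves(3) = 2 * 3 + 1 = 7
moves(4) = 2 * 7 + 1 = 15
moves(5) = 2 * 15 + 1 = 31
moves(6) = 2 * 31 + 1 = 63
moves(7) = 2 * 63 + 1 = 127
moves(8) = 2 * 127 + 1 = 255
= 255


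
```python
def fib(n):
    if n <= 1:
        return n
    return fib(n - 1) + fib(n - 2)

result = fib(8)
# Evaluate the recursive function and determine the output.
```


fib(8)
= fib(7) + fib(6)
= (fib(6) + fib(5)) + fib(6)
Computing bottom-up: fib(0)=0, fib(1)=1, fib(2)=1, fib(3)=2, fib(4)=3, fib(5)=5, fib(6)=8, fib(7)=13, fib(8)=21
= 21


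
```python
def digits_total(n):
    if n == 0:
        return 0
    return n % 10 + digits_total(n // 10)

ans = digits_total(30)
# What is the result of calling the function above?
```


digits_total(30)
= 0 + digits_total(3)
= 0 + 3 + digits_total(0)
= 0 + 3 + 0
= 3


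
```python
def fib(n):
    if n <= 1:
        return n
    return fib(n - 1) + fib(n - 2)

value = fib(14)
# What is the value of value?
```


fib(14)
= fib(13) + fib(12)
= (fib(12) + fib(11)) + fib(12)
Computing bottom-up: fib(0)=0, fib(1)=1, fib(2)=1, fib(3)=2, fib(4)=3, fib(5)=5, fib(6)=8, fib(7)=13, fib(8)=21, fib(9)=34, fib(10)=55, fib(11)=89, fib(12)=144, fib(13)=233, fib(14)=377
= 377


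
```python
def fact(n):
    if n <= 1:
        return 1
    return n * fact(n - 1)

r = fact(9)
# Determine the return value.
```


fact(9)
= 9 * fact(8)
= 9 * 8 * fact(7)
= 9 * 8 * 7 * fact(6)
= 9 * 8 * 7 * 6 * fact(5)
= 9 * 8 * 7 * 6 * 5 * fact(4)
= 9 * 8 * 7 * 6 * 5 * 4 * fact(3)
= 9 * 8 * 7 * 6 * 5 * 4 * 3 * fact(2)
= 9 * 8 * 7 * 6 * 5 * 4 * 3 * 2 * fact(1)
= 9 * 8 * 7 * 6 * 5 * 4 * 3 * 2 * 1
= 362880


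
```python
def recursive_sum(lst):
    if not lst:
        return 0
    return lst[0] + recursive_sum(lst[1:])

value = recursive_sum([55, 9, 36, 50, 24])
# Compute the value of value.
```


recursive_sum([55, 9, 36, 50, 24])
= 55 + recursive_sum([9, 36, 50, 24])
= 55 + 9 + recursive_sum([36, 50, 24])
= 55 + 9 + 36 + recursive_sum([50, 24])
= 55 + 9 + 36 + 50 + recursive_sum([24])
= 55 + 9 + 36 + 50 + 24 + recursive_sum([])
= 55 + 9 + 36 + 50 + 24 + 0
= 174


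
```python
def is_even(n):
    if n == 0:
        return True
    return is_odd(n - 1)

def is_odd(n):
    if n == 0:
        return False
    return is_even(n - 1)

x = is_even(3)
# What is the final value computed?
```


is_even(3)
= is_odd(2)
= is_even(1)
= is_odd(0)
n == 0: return False
= False


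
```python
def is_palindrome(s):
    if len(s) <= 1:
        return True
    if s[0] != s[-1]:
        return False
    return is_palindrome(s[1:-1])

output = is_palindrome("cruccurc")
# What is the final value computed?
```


is_palindrome("cruccurc")
"cruccurc": s[0]='c' == s[-1]='c' -> is_palindrome("ruccur")
"ruccur": s[0]='r' == s[-1]='r' -> is_palindrome("uccu")
"uccu": s[0]='u' == s[-1]='u' -> is_palindrome("cc")
"cc": s[0]='c' == s[-1]='c' -> is_palindrome("")
"": len <= 1 -> True
= True


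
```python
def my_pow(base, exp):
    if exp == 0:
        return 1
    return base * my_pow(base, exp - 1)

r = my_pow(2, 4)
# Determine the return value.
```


my_pow(2, 4)
= 2 * my_pow(2, 3)
= 2 * 2 * my_pow(2, 2)
= 2 * 2 * 2 * my_pow(2, 1)
= 2 * 2 * 2 * 2 * my_pow(2, 0)
= 2 * 2 * 2 * 2 * 1
= 16


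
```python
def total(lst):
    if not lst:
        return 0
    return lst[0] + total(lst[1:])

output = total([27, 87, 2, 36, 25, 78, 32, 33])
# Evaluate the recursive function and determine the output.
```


total([27, 87, 2, 36, 25, 78, 32, 33])
= 27 + total([87, 2, 36, 25, 78, 32, 33])
= 27 + 87 + total([2, 36, 25, 78, 32, 33])
= 27 + 87 + 2 + total([36, 25, 78, 32, 33])
= 27 + 87 + 2 + 36 + total([25, 78, 32, 33])
= 27 + 87 + 2 + 36 + 25 + total([78, 32, 33])
= 27 + 87 + 2 + 36 + 25 + 78 + total([32, 33])
= 27 + 87 + 2 + 36 + 25 + 78 + 32 + total([33])
= 27 + 87 + 2 + 36 + 25 + 78 + 32 + 33 + total([])
= 27 + 87 + 2 + 36 + 25 + 78 + 32 + 33 + 0
= 320


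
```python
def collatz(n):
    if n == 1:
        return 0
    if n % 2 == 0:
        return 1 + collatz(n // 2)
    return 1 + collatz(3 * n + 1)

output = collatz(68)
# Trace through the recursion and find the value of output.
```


collatz(68)
68 is even -> collatz(34)
34 is even -> collatz(17)
17 is odd -> 3*17+1 = 52 -> collatz(52)
52 is even -> collatz(26)
26 is even -> collatz(13)
13 is odd -> 3*13+1 = 40 -> collatz(40)
40 is even -> collatz(20)
20 is even -> collatz(10)
10 is even -> collatz(5)
5 is odd -> 3*5+1 = 16 -> collatz(16)
16 is even -> collatz(8)
8 is even -> collatz(4)
4 is even -> collatz(2)
2 is even -> collatz(1)
Reached 1 after 14 steps
= 14


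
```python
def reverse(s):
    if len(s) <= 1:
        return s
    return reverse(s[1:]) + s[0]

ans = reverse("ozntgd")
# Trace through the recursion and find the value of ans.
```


reverse("ozntgd")
= reverse("zntgd") + "o"
= reverse("ntgd") + "z" + "o"
= reverse("tgd") + "n" + "z" + "o"
= reverse("gd") + "t" + "n" + "z" + "o"
= reverse("d") + "g" + "t" + "n" + "z" + "o"
= "d" + "g" + "t" + "n" + "z" + "o"
= "dgtnzo"


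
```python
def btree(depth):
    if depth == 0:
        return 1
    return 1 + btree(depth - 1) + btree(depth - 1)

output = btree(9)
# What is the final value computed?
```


btree(9)
= 1 + btree(8) + btree(8)
= 1 + 2 * btree(8)
btree(k) = 2^(k+1) - 1
btree(0) = 1
btree(1) = 3
btree(2) = 7
btree(3) = 15
btree(4) = 31
btree(9) = 2^10 - 1 = 1023


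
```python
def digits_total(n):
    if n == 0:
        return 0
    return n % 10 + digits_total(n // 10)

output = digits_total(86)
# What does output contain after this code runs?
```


digits_total(86)
= 6 + digits_total(8)
= 6 + 8 + digits_total(0)
= 6 + 8 + 0
= 14


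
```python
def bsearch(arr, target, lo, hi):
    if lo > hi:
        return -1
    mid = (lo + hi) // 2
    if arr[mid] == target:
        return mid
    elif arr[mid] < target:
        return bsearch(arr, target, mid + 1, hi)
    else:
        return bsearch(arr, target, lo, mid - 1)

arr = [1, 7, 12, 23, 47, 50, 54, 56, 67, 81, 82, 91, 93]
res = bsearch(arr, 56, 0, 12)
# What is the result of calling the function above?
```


bsearch(arr, 56, 0, 12)
lo=0, hi=12, mid=6, arr[mid]=54
54 < 56, search right half
lo=7, hi=12, mid=9, arr[mid]=81
81 > 56, search left half
lo=7, hi=8, mid=7, arr[mid]=56
arr[7] == 56, found at index 7
= 7


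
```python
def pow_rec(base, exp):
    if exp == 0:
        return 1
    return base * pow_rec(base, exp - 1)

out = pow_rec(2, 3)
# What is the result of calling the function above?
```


pow_rec(2, 3)
= 2 * pow_rec(2, 2)
= 2 * 2 * pow_rec(2, 1)
= 2 * 2 * 2 * pow_rec(2, 0)
= 2 * 2 * 2 * 1
= 8


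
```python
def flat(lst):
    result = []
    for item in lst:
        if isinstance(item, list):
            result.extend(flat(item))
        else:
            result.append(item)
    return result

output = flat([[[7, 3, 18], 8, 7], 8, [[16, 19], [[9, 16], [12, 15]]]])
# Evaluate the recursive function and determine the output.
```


flat([[[7, 3, 18], 8, 7], 8, [[16, 19], [[9, 16], [12, 15]]]])
Processing each element:
  [[7, 3, 18], 8, 7] is a list -> flat recursively -> [7, 3, 18, 8, 7]
  8 is not a list -> append 8
  [[16, 19], [[9, 16], [12, 15]]] is a list -> flat recursively -> [16, 19, 9, 16, 12, 15]
= [7, 3, 18, 8, 7, 8, 16, 19, 9, 16, 12, 15]


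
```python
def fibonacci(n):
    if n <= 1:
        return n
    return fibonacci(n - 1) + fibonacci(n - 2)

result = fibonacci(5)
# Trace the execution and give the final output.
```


fibonacci(5)
= fibonacci(4) + fibonacci(3)
= (fibonacci(3) + fibonacci(2)) + fibonacci(3)
Computing bottom-up: fibonacci(0)=0, fibonacci(1)=1, fibonacci(2)=1, fibonacci(3)=2, fibonacci(4)=3, fibonacci(5)=5
= 5


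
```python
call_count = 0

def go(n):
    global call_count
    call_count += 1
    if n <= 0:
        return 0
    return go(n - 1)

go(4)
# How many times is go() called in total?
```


go(4) calls go(3) calls ... calls go(0)
Total calls: 4 + 1 (for base case) = 5


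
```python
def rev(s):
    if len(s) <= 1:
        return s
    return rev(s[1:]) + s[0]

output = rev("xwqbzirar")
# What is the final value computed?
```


rev("xwqbzirar")
= rev("wqbzirar") + "x"
= rev("qbzirar") + "w" + "x"
= rev("bzirar") + "q" + "w" + "x"
= rev("zirar") + "b" + "q" + "w" + "x"
= rev("irar") + "z" + "b" + "q" + "w" + "x"
= rev("rar") + "i" + "z" + "b" + "q" + "w" + "x"
= rev("ar") + "r" + "i" + "z" + "b" + "q" + "w" + "x"
= rev("r") + "a" + "r" + "i" + "z" + "b" + "q" + "w" + "x"
= "r" + "a" + "r" + "i" + "z" + "b" + "q" + "w" + "x"
= "rarizbqwx"


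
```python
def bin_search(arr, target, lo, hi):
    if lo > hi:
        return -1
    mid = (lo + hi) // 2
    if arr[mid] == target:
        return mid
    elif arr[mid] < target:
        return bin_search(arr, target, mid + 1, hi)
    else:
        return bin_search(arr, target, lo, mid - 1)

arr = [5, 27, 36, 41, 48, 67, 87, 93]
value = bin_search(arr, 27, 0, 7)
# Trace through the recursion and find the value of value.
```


bin_search(arr, 27, 0, 7)
lo=0, hi=7, mid=3, arr[mid]=41
41 > 27, search left half
lo=0, hi=2, mid=1, arr[mid]=27
arr[1] == 27, found at index 1
= 1


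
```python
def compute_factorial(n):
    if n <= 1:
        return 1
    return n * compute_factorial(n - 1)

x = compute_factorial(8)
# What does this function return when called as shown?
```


compute_factorial(8)
= 8 * compute_factorial(7)
= 8 * 7 * compute_factorial(6)
= 8 * 7 * 6 * compute_factorial(5)
= 8 * 7 * 6 * 5 * compute_factorial(4)
= 8 * 7 * 6 * 5 * 4 * compute_factorial(3)
= 8 * 7 * 6 * 5 * 4 * 3 * compute_factorial(2)
= 8 * 7 * 6 * 5 * 4 * 3 * 2 * compute_factorial(1)
= 8 * 7 * 6 * 5 * 4 * 3 * 2 * 1
= 40320


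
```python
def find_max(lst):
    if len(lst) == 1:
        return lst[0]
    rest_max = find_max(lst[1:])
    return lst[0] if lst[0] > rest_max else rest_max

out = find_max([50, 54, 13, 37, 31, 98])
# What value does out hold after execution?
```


find_max([50, 54, 13, 37, 31, 98])
= compare 50 with find_max([54, 13, 37, 31, 98])
= compare 54 with find_max([13, 37, 31, 98])
= compare 13 with find_max([37, 31, 98])
= compare 37 with find_max([31, 98])
= compare 31 with find_max([98])
Base: find_max([98]) = 98
compare 31 with 98: max = 98
compare 37 with 98: max = 98
compare 13 with 98: max = 98
compare 54 with 98: max = 98
compare 50 with 98: max = 98
= 98


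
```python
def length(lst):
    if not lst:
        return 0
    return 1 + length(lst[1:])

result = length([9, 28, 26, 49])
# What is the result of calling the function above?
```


length([9, 28, 26, 49])
= 1 + length([28, 26, 49])
= 1 + 1 + length([26, 49])
= 1 + 1 + 1 + length([49])
= 1 + 1 + 1 + 1 + length([])
= 1 + 1 + 1 + 1 + 0
= 4


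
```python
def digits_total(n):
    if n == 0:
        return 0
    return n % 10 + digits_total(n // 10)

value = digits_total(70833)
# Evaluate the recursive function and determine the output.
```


digits_total(70833)
= 3 + digits_total(7083)
= 3 + 3 + digits_total(708)
= 3 + 3 + 8 + digits_total(70)
= 3 + 3 + 8 + 0 + digits_total(7)
= 3 + 3 + 8 + 0 + 7 + digits_total(0)
= 3 + 3 + 8 + 0 + 7 + 0
= 21


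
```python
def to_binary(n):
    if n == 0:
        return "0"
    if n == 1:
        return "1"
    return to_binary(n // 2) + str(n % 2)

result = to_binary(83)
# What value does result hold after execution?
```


to_binary(83)
= to_binary(41) + "1"
= to_binary(20) + "1" + "1"
= to_binary(10) + "0" + "1" + "1"
= to_binary(5) + "0" + "0" + "1" + "1"
= to_binary(2) + "1" + "0" + "0" + "1" + "1"
= to_binary(1) + "0" + "1" + "0" + "0" + "1" + "1"
= "1" + "0" + "1" + "0" + "0" + "1" + "1"
= "1010011"


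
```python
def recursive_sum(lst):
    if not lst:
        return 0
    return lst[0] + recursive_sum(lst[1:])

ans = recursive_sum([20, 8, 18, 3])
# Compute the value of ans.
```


recursive_sum([20, 8, 18, 3])
= 20 + recursive_sum([8, 18, 3])
= 20 + 8 + recursive_sum([18, 3])
= 20 + 8 + 18 + recursive_sum([3])
= 20 + 8 + 18 + 3 + recursive_sum([])
= 20 + 8 + 18 + 3 + 0
= 49


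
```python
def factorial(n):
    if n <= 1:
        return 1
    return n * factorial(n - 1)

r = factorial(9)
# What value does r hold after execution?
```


factorial(9)
= 9 * factorial(8)
= 9 * 8 * factorial(7)
= 9 * 8 * 7 * factorial(6)
= 9 * 8 * 7 * 6 * factorial(5)
= 9 * 8 * 7 * 6 * 5 * factorial(4)
= 9 * 8 * 7 * 6 * 5 * 4 * factorial(3)
= 9 * 8 * 7 * 6 * 5 * 4 * 3 * factorial(2)
= 9 * 8 * 7 * 6 * 5 * 4 * 3 * 2 * factorial(1)
= 9 * 8 * 7 * 6 * 5 * 4 * 3 * 2 * 1
= 362880


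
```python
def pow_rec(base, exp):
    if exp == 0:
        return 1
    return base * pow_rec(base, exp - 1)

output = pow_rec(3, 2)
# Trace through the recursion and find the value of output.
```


pow_rec(3, 2)
= 3 * pow_rec(3, 1)
= 3 * 3 * pow_rec(3, 0)
= 3 * 3 * 1
= 9


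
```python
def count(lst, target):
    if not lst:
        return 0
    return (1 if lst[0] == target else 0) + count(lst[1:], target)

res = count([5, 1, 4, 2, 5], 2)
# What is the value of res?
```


count([5, 1, 4, 2, 5], 2)
lst[0]=5 != 2: 0 + count([1, 4, 2, 5], 2)
lst[0]=1 != 2: 0 + count([4, 2, 5], 2)
lst[0]=4 != 2: 0 + count([2, 5], 2)
lst[0]=2 == 2: 1 + count([5], 2)
lst[0]=5 != 2: 0 + count([], 2)
= 1


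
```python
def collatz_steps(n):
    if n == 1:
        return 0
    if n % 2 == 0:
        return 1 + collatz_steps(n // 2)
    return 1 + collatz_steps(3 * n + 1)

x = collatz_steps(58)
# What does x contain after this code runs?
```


collatz_steps(58)
58 is even -> collatz_steps(29)
29 is odd -> 3*29+1 = 88 -> collatz_steps(88)
88 is even -> collatz_steps(44)
44 is even -> collatz_steps(22)
22 is even -> collatz_steps(11)
11 is odd -> 3*11+1 = 34 -> collatz_steps(34)
34 is even -> collatz_steps(17)
17 is odd -> 3*17+1 = 52 -> collatz_steps(52)
52 is even -> collatz_steps(26)
26 is even -> collatz_steps(13)
13 is odd -> 3*13+1 = 40 -> collatz_steps(40)
40 is even -> collatz_steps(20)
20 is even -> collatz_steps(10)
10 is even -> collatz_steps(5)
5 is odd -> 3*5+1 = 16 -> collatz_steps(16)
16 is even -> collatz_steps(8)
8 is even -> collatz_steps(4)
4 is even -> collatz_steps(2)
2 is even -> collatz_steps(1)
Reached 1 after 19 steps
= 19


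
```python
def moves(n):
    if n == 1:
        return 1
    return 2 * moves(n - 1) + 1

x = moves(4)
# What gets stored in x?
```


moves(4)
= 2 * moves(3) + 1
= 2 * (2 * moves(2) + 1) + 1
= 2 * (2 * (2 * moves(1) + 1) + 1) + 1
Now compute bottom-up:
moves(1) = 1
moves(2) = 2 * 1 + 1 = 3
moves(3) = 2 * 3 + 1 = 7
moves(4) = 2 * 7 + 1 = 15
= 15


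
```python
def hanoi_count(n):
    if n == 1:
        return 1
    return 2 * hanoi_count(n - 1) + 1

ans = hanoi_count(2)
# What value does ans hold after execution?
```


hanoi_count(2)
= 2 * hanoi_count(1) + 1
Now compute bottom-up:
hanoi_count(1) = 1
hanoi_count(2) = 2 * 1 + 1 = 3
= 3


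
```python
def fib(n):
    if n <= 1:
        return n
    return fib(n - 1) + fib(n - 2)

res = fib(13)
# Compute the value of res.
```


fib(13)
= fib(12) + fib(11)
= (fib(11) + fib(10)) + fib(11)
Computing bottom-up: fib(0)=0, fib(1)=1, fib(2)=1, fib(3)=2, fib(4)=3, fib(5)=5, fib(6)=8, fib(7)=13, fib(8)=21, fib(9)=34, fib(10)=55, fib(11)=89, fib(12)=144, fib(13)=233
= 233


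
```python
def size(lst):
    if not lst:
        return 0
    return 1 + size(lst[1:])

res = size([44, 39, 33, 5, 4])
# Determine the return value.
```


size([44, 39, 33, 5, 4])
= 1 + size([39, 33, 5, 4])
= 1 + 1 + size([33, 5, 4])
= 1 + 1 + 1 + size([5, 4])
= 1 + 1 + 1 + 1 + size([4])
= 1 + 1 + 1 + 1 + 1 + size([])
= 1 + 1 + 1 + 1 + 1 + 0
= 5


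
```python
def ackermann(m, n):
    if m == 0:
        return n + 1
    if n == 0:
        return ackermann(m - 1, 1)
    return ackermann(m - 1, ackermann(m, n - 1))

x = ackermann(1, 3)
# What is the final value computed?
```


ackermann(1, 3)
= ackermann(0, ackermann(1, 2))
First compute ackermann(1, 2) = 4
= ackermann(0, 4)
= 5
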